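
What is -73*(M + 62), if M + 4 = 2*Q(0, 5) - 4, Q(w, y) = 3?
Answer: -4380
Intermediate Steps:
M = -2 (M = -4 + (2*3 - 4) = -4 + (6 - 4) = -4 + 2 = -2)
-73*(M + 62) = -73*(-2 + 62) = -73*60 = -4380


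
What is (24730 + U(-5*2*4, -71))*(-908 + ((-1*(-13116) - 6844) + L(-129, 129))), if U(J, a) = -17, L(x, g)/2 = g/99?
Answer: 4376622874/33 ≈ 1.3262e+8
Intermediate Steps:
L(x, g) = 2*g/99 (L(x, g) = 2*(g/99) = 2*g/99)
(24730 + U(-5*2*4, -71))*(-908 + ((-1*(-13116) - 6844) + L(-129, 129))) = (24730 - 17)*(-908 + ((-1*(-13116) - 6844) + (2/99)*129)) = 24713*(-908 + ((13116 - 6844) + 86/33)) = 24713*(-908 + (6272 + 86/33)) = 24713*(-908 + 207062/33) = 24713*(177098/33) = 4376622874/33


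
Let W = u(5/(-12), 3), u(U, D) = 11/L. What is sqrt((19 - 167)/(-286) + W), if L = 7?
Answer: sqrt(2093091)/1001 ≈ 1.4453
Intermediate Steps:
u(U, D) = 11/7
W = 11/7 ≈ 1.5714
sqrt((19 - 167)/(-286) + W) = sqrt((19 - 167)/(-286) + 11/7) = sqrt(-148*(-1/286) + 11/7) = sqrt(74/143 + 11/7) = sqrt(2091/1001) = sqrt(2093091)/1001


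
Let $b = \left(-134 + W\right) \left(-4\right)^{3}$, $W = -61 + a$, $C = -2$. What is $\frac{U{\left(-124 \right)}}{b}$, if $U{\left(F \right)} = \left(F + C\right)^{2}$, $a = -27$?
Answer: $\frac{1323}{1184} \approx 1.1174$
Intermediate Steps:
$U{\left(F \right)} = \left(-2 + F\right)^{2}$ ($U{\left(F \right)} = \left(F - 2\right)^{2} = \left(-2 + F\right)^{2}$)
$W = -88$ ($W = -61 - 27 = -88$)
$b = 14208$ ($b = \left(-134 - 88\right) \left(-4\right)^{3} = \left(-222\right) \left(-64\right) = 14208$)
$\frac{U{\left(-124 \right)}}{b} = \frac{\left(-2 - 124\right)^{2}}{14208} = \left(-126\right)^{2} \cdot \frac{1}{14208} = 15876 \cdot \frac{1}{14208} = \frac{1323}{1184}$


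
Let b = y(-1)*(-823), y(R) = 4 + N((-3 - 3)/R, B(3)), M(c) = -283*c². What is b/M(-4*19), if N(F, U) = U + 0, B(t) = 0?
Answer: 823/408652 ≈ 0.0020139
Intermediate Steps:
N(F, U) = U
y(R) = 4 (y(R) = 4 + 0 = 4)
b = -3292 (b = 4*(-823) = -3292)
b/M(-4*19) = -3292/((-283*(-4*19)²)) = -3292/((-283*(-76)²)) = -3292/((-283*5776)) = -3292/(-1634608) = -3292*(-1/1634608) = 823/408652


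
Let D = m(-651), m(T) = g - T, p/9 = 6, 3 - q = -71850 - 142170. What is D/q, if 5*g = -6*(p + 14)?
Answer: 949/356705 ≈ 0.0026605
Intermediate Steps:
q = 214023 (q = 3 - (-71850 - 142170) = 3 - 1*(-214020) = 3 + 214020 = 214023)
p = 54 (p = 9*6 = 54)
g = -408/5 (g = (-6*(54 + 14))/5 = (-6*68)/5 = (⅕)*(-408) = -408/5 ≈ -81.600)
m(T) = -408/5 - T
D = 2847/5 (D = -408/5 - 1*(-651) = -408/5 + 651 = 2847/5 ≈ 569.40)
D/q = (2847/5)/214023 = (2847/5)*(1/214023) = 949/356705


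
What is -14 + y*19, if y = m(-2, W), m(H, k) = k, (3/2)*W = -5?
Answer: -232/3 ≈ -77.333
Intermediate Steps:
W = -10/3 (W = (⅔)*(-5) = -10/3 ≈ -3.3333)
y = -10/3 ≈ -3.3333
-14 + y*19 = -14 - 10/3*19 = -14 - 190/3 = -232/3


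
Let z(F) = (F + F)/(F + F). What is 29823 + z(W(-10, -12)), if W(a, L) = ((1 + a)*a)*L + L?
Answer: 29824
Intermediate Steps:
W(a, L) = L + L*a*(1 + a) (W(a, L) = (a*(1 + a))*L + L = L*a*(1 + a) + L = L + L*a*(1 + a))
z(F) = 1 (z(F) = (2*F)/((2*F)) = (2*F)*(1/(2*F)) = 1)
29823 + z(W(-10, -12)) = 29823 + 1 = 29824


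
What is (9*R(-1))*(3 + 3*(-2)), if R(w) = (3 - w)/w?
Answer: 108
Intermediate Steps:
R(w) = (3 - w)/w
(9*R(-1))*(3 + 3*(-2)) = (9*((3 - 1*(-1))/(-1)))*(3 + 3*(-2)) = (9*(-(3 + 1)))*(3 - 6) = (9*(-1*4))*(-3) = (9*(-4))*(-3) = -36*(-3) = 108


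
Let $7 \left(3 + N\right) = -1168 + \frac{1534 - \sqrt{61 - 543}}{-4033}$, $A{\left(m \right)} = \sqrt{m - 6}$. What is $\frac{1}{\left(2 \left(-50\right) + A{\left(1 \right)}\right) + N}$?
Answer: $\frac{28231}{-7619871 + i \sqrt{482} + 28231 i \sqrt{5}} \approx -0.0037047 - 3.0702 \cdot 10^{-5} i$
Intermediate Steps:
$A{\left(m \right)} = \sqrt{-6 + m}$
$N = - \frac{685253}{4033} + \frac{i \sqrt{482}}{28231}$ ($N = -3 + \frac{-1168 + \frac{1534 - \sqrt{61 - 543}}{-4033}}{7} = -3 + \frac{-1168 + \left(1534 - \sqrt{-482}\right) \left(- \frac{1}{4033}\right)}{7} = -3 + \frac{-1168 + \left(1534 - i \sqrt{482}\right) \left(- \frac{1}{4033}\right)}{7} = -3 + \frac{-1168 - \left(\frac{1534}{4033} - \frac{i \sqrt{482}}{4033}\right)}{7} = -3 + \frac{- \frac{4712078}{4033} + \frac{i \sqrt{482}}{4033}}{7} = -3 - \left(\frac{673154}{4033} - \frac{i \sqrt{482}}{28231}\right) = - \frac{685253}{4033} + \frac{i \sqrt{482}}{28231} \approx -169.91 + 0.00077767 i$)
$\frac{1}{\left(2 \left(-50\right) + A{\left(1 \right)}\right) + N} = \frac{1}{\left(2 \left(-50\right) + \sqrt{-6 + 1}\right) - \left(\frac{685253}{4033} - \frac{i \sqrt{482}}{28231}\right)} = \frac{1}{\left(-100 + \sqrt{-5}\right) - \left(\frac{685253}{4033} - \frac{i \sqrt{482}}{28231}\right)} = \frac{1}{\left(-100 + i \sqrt{5}\right) - \left(\frac{685253}{4033} - \frac{i \sqrt{482}}{28231}\right)} = \frac{1}{- \frac{1088553}{4033} + i \sqrt{5} + \frac{i \sqrt{482}}{28231}}$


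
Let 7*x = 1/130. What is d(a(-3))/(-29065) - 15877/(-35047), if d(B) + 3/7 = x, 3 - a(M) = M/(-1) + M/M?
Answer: 419946787833/926963360050 ≈ 0.45303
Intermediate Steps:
a(M) = 2 + M (a(M) = 3 - (M/(-1) + M/M) = 3 - (M*(-1) + 1) = 3 - (-M + 1) = 3 - (1 - M) = 3 + (-1 + M) = 2 + M)
x = 1/910 (x = (⅐)/130 = (⅐)*(1/130) = 1/910 ≈ 0.0010989)
d(B) = -389/910 (d(B) = -3/7 + 1/910 = -389/910)
d(a(-3))/(-29065) - 15877/(-35047) = -389/910/(-29065) - 15877/(-35047) = -389/910*(-1/29065) - 15877*(-1/35047) = 389/26449150 + 15877/35047 = 419946787833/926963360050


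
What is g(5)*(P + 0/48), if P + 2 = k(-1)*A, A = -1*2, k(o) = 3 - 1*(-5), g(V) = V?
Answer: -90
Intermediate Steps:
k(o) = 8 (k(o) = 3 + 5 = 8)
A = -2
P = -18 (P = -2 + 8*(-2) = -2 - 16 = -18)
g(5)*(P + 0/48) = 5*(-18 + 0/48) = 5*(-18 + 0*(1/48)) = 5*(-18 + 0) = 5*(-18) = -90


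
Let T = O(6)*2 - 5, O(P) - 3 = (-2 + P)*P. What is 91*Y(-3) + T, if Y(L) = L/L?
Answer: 140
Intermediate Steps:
O(P) = 3 + P*(-2 + P) (O(P) = 3 + (-2 + P)*P = 3 + P*(-2 + P))
T = 49 (T = (3 + 6² - 2*6)*2 - 5 = (3 + 36 - 12)*2 - 5 = 27*2 - 5 = 54 - 5 = 49)
Y(L) = 1
91*Y(-3) + T = 91*1 + 49 = 91 + 49 = 140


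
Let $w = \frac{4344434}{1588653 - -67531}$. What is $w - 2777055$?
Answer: $- \frac{2299654856843}{828092} \approx -2.7771 \cdot 10^{6}$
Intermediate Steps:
$w = \frac{2172217}{828092}$ ($w = \frac{4344434}{1588653 + 67531} = \frac{4344434}{1656184} = 4344434 \cdot \frac{1}{1656184} = \frac{2172217}{828092} \approx 2.6232$)
$w - 2777055 = \frac{2172217}{828092} - 2777055 = - \frac{2299654856843}{828092}$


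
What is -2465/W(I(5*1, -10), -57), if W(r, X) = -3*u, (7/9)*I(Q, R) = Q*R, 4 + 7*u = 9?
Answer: 3451/3 ≈ 1150.3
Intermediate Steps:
u = 5/7 (u = -4/7 + (⅐)*9 = -4/7 + 9/7 = 5/7 ≈ 0.71429)
I(Q, R) = 9*Q*R/7 (I(Q, R) = 9*(Q*R)/7 = 9*Q*R/7)
W(r, X) = -15/7 (W(r, X) = -3*5/7 = -15/7)
-2465/W(I(5*1, -10), -57) = -2465/(-15/7) = -2465*(-7/15) = 3451/3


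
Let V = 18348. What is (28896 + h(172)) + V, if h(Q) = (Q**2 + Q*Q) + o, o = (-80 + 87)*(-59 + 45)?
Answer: 106314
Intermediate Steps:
o = -98 (o = 7*(-14) = -98)
h(Q) = -98 + 2*Q**2 (h(Q) = (Q**2 + Q*Q) - 98 = (Q**2 + Q**2) - 98 = 2*Q**2 - 98 = -98 + 2*Q**2)
(28896 + h(172)) + V = (28896 + (-98 + 2*172**2)) + 18348 = (28896 + (-98 + 2*29584)) + 18348 = (28896 + (-98 + 59168)) + 18348 = (28896 + 59070) + 18348 = 87966 + 18348 = 106314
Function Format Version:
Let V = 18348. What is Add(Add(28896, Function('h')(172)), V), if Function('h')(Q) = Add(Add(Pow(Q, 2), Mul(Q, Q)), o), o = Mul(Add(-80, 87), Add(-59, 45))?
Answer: 106314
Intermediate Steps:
o = -98 (o = Mul(7, -14) = -98)
Function('h')(Q) = Add(-98, Mul(2, Pow(Q, 2))) (Function('h')(Q) = Add(Add(Pow(Q, 2), Mul(Q, Q)), -98) = Add(Add(Pow(Q, 2), Pow(Q, 2)), -98) = Add(Mul(2, Pow(Q, 2)), -98) = Add(-98, Mul(2, Pow(Q, 2))))
Add(Add(28896, Function('h')(172)), V) = Add(Add(28896, Add(-98, Mul(2, Pow(172, 2)))), 18348) = Add(Add(28896, Add(-98, Mul(2, 29584))), 18348) = Add(Add(28896, Add(-98, 59168)), 18348) = Add(Add(28896, 59070), 18348) = Add(87966, 18348) = 106314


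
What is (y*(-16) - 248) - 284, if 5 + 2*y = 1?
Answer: -500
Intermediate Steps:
y = -2 (y = -5/2 + (1/2)*1 = -5/2 + 1/2 = -2)
(y*(-16) - 248) - 284 = (-2*(-16) - 248) - 284 = (32 - 248) - 284 = -216 - 284 = -500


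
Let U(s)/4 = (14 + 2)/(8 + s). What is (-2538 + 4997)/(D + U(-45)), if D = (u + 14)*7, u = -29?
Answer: -90983/3949 ≈ -23.039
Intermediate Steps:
U(s) = 64/(8 + s) (U(s) = 4*((14 + 2)/(8 + s)) = 4*(16/(8 + s)) = 64/(8 + s))
D = -105 (D = (-29 + 14)*7 = -15*7 = -105)
(-2538 + 4997)/(D + U(-45)) = (-2538 + 4997)/(-105 + 64/(8 - 45)) = 2459/(-105 + 64/(-37)) = 2459/(-105 + 64*(-1/37)) = 2459/(-105 - 64/37) = 2459/(-3949/37) = 2459*(-37/3949) = -90983/3949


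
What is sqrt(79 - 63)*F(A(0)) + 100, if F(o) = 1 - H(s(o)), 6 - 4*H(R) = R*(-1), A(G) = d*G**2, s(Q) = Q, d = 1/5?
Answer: 98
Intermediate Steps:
d = 1/5 ≈ 0.20000
A(G) = G**2/5
H(R) = 3/2 + R/4 (H(R) = 3/2 - R*(-1)/4 = 3/2 - (-1)*R/4 = 3/2 + R/4)
F(o) = -1/2 - o/4 (F(o) = 1 - (3/2 + o/4) = 1 + (-3/2 - o/4) = -1/2 - o/4)
sqrt(79 - 63)*F(A(0)) + 100 = sqrt(79 - 63)*(-1/2 - 0**2/20) + 100 = sqrt(16)*(-1/2 - 0/20) + 100 = 4*(-1/2 - 1/4*0) + 100 = 4*(-1/2 + 0) + 100 = 4*(-1/2) + 100 = -2 + 100 = 98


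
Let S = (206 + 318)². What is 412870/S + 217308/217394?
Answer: 37355755547/14922793736 ≈ 2.5033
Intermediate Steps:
S = 274576 (S = 524² = 274576)
412870/S + 217308/217394 = 412870/274576 + 217308/217394 = 412870*(1/274576) + 217308*(1/217394) = 206435/137288 + 108654/108697 = 37355755547/14922793736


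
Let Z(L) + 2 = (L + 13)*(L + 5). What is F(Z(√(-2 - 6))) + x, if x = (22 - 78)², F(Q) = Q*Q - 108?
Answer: 3461 + 3960*I*√2 ≈ 3461.0 + 5600.3*I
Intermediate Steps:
Z(L) = -2 + (5 + L)*(13 + L) (Z(L) = -2 + (L + 13)*(L + 5) = -2 + (13 + L)*(5 + L) = -2 + (5 + L)*(13 + L))
F(Q) = -108 + Q² (F(Q) = Q² - 108 = -108 + Q²)
x = 3136 (x = (-56)² = 3136)
F(Z(√(-2 - 6))) + x = (-108 + (63 + (√(-2 - 6))² + 18*√(-2 - 6))²) + 3136 = (-108 + (63 + (√(-8))² + 18*√(-8))²) + 3136 = (-108 + (63 + (2*I*√2)² + 18*(2*I*√2))²) + 3136 = (-108 + (63 - 8 + 36*I*√2)²) + 3136 = (-108 + (55 + 36*I*√2)²) + 3136 = 3028 + (55 + 36*I*√2)²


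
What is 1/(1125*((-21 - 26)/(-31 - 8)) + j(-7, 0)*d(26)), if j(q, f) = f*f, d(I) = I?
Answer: 13/17625 ≈ 0.00073759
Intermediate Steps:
j(q, f) = f²
1/(1125*((-21 - 26)/(-31 - 8)) + j(-7, 0)*d(26)) = 1/(1125*((-21 - 26)/(-31 - 8)) + 0²*26) = 1/(1125*(-47/(-39)) + 0*26) = 1/(1125*(-47*(-1/39)) + 0) = 1/(1125*(47/39) + 0) = 1/(17625/13 + 0) = 1/(17625/13) = 13/17625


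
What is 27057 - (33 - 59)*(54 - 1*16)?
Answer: 28045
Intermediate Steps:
27057 - (33 - 59)*(54 - 1*16) = 27057 - (-26)*(54 - 16) = 27057 - (-26)*38 = 27057 - 1*(-988) = 27057 + 988 = 28045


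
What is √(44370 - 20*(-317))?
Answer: √50710 ≈ 225.19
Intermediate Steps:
√(44370 - 20*(-317)) = √(44370 + 6340) = √50710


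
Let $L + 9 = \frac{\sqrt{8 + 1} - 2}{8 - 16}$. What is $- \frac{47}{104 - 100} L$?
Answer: $\frac{3431}{32} \approx 107.22$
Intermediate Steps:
$L = - \frac{73}{8}$ ($L = -9 + \frac{\sqrt{8 + 1} - 2}{8 - 16} = -9 + \frac{\sqrt{9} - 2}{-8} = -9 + \left(3 - 2\right) \left(- \frac{1}{8}\right) = -9 + 1 \left(- \frac{1}{8}\right) = -9 - \frac{1}{8} = - \frac{73}{8} \approx -9.125$)
$- \frac{47}{104 - 100} L = - \frac{47}{104 - 100} \left(- \frac{73}{8}\right) = - \frac{47}{4} \left(- \frac{73}{8}\right) = \left(-47\right) \frac{1}{4} \left(- \frac{73}{8}\right) = \left(- \frac{47}{4}\right) \left(- \frac{73}{8}\right) = \frac{3431}{32}$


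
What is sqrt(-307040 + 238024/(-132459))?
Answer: 2*I*sqrt(1346791763738814)/132459 ≈ 554.11*I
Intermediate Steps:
sqrt(-307040 + 238024/(-132459)) = sqrt(-307040 + 238024*(-1/132459)) = sqrt(-307040 - 238024/132459) = sqrt(-40670449384/132459) = 2*I*sqrt(1346791763738814)/132459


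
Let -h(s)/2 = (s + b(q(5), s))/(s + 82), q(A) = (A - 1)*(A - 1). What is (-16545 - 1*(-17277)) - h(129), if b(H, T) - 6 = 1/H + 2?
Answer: 1237809/1688 ≈ 733.30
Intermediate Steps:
q(A) = (-1 + A)**2 (q(A) = (-1 + A)*(-1 + A) = (-1 + A)**2)
b(H, T) = 8 + 1/H (b(H, T) = 6 + (1/H + 2) = 6 + (2 + 1/H) = 8 + 1/H)
h(s) = -2*(129/16 + s)/(82 + s) (h(s) = -2*(s + (8 + 1/((-1 + 5)**2)))/(s + 82) = -2*(s + (8 + 1/(4**2)))/(82 + s) = -2*(s + (8 + 1/16))/(82 + s) = -2*(s + 129/16)/(82 + s) = -2*(129/16 + s)/(82 + s))
(-16545 - 1*(-17277)) - h(129) = (-16545 - 1*(-17277)) - (-129 - 16*129)/(8*(82 + 129)) = (-16545 + 17277) - (-129 - 2064)/(8*211) = 732 - (-2193)/(8*211) = 732 - 1*(-2193/1688) = 732 + 2193/1688 = 1237809/1688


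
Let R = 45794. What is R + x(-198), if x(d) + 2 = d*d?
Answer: 84996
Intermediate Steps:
x(d) = -2 + d² (x(d) = -2 + d*d = -2 + d²)
R + x(-198) = 45794 + (-2 + (-198)²) = 45794 + (-2 + 39204) = 45794 + 39202 = 84996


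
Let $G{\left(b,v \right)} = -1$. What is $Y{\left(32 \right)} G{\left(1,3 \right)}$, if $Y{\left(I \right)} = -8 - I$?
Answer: $40$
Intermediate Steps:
$Y{\left(32 \right)} G{\left(1,3 \right)} = \left(-8 - 32\right) \left(-1\right) = \left(-40\right) \left(-1\right) = 40$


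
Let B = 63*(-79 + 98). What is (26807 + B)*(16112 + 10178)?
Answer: 736225160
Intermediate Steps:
B = 1197 (B = 63*19 = 1197)
(26807 + B)*(16112 + 10178) = (26807 + 1197)*(16112 + 10178) = 28004*26290 = 736225160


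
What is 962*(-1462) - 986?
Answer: -1407430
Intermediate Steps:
962*(-1462) - 986 = -1406444 - 986 = -1407430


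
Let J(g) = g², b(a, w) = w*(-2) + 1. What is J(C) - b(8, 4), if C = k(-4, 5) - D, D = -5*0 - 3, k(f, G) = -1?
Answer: 11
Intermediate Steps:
b(a, w) = 1 - 2*w (b(a, w) = -2*w + 1 = 1 - 2*w)
D = -3 (D = 0 - 3 = -3)
C = 2 (C = -1 - 1*(-3) = -1 + 3 = 2)
J(C) - b(8, 4) = 2² - (1 - 2*4) = 4 - (1 - 8) = 4 - 1*(-7) = 4 + 7 = 11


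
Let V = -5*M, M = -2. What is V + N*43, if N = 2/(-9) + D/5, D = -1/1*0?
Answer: 4/9 ≈ 0.44444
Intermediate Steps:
V = 10 (V = -5*(-2) = 10)
D = 0 (D = -1*1*0 = -1*0 = 0)
N = -2/9 (N = 2/(-9) + 0/5 = 2*(-⅑) + 0*(⅕) = -2/9 + 0 = -2/9 ≈ -0.22222)
V + N*43 = 10 - 2/9*43 = 10 - 86/9 = 4/9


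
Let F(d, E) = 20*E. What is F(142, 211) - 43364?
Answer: -39144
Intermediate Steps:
F(142, 211) - 43364 = 20*211 - 43364 = 4220 - 43364 = -39144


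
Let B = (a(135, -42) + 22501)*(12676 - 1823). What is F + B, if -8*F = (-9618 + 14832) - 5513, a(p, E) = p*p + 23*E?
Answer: 3452122539/8 ≈ 4.3152e+8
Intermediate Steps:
a(p, E) = p² + 23*E
B = 431515280 (B = ((135² + 23*(-42)) + 22501)*(12676 - 1823) = ((18225 - 966) + 22501)*10853 = (17259 + 22501)*10853 = 39760*10853 = 431515280)
F = 299/8 (F = -((-9618 + 14832) - 5513)/8 = -(5214 - 5513)/8 = -⅛*(-299) = 299/8 ≈ 37.375)
F + B = 299/8 + 431515280 = 3452122539/8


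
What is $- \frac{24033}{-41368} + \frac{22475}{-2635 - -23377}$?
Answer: $\frac{714119143}{429027528} \approx 1.6645$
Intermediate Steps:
$- \frac{24033}{-41368} + \frac{22475}{-2635 - -23377} = \left(-24033\right) \left(- \frac{1}{41368}\right) + \frac{22475}{-2635 + 23377} = \frac{24033}{41368} + \frac{22475}{20742} = \frac{714119143}{429027528}$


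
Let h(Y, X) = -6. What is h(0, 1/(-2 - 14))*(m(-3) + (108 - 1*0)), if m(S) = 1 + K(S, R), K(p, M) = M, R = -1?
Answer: -648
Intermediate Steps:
m(S) = 0 (m(S) = 1 - 1 = 0)
h(0, 1/(-2 - 14))*(m(-3) + (108 - 1*0)) = -6*(0 + (108 - 1*0)) = -6*(0 + (108 + 0)) = -6*(0 + 108) = -6*108 = -648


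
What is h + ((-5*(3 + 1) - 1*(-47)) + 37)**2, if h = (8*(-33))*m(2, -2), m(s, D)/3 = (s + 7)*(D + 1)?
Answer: 11224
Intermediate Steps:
m(s, D) = 3*(1 + D)*(7 + s) (m(s, D) = 3*((s + 7)*(D + 1)) = 3*((7 + s)*(1 + D)) = 3*((1 + D)*(7 + s)) = 3*(1 + D)*(7 + s))
h = 7128 (h = (8*(-33))*(21 + 3*2 + 21*(-2) + 3*(-2)*2) = -264*(21 + 6 - 42 - 12) = -264*(-27) = 7128)
h + ((-5*(3 + 1) - 1*(-47)) + 37)**2 = 7128 + ((-5*(3 + 1) - 1*(-47)) + 37)**2 = 7128 + ((-5*4 + 47) + 37)**2 = 7128 + ((-20 + 47) + 37)**2 = 7128 + (27 + 37)**2 = 7128 + 64**2 = 7128 + 4096 = 11224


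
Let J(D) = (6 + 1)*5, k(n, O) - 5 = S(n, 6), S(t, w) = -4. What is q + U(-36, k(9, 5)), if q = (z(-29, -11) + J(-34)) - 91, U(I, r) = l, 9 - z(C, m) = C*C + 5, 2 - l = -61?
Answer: -830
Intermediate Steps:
l = 63 (l = 2 - 1*(-61) = 2 + 61 = 63)
k(n, O) = 1 (k(n, O) = 5 - 4 = 1)
J(D) = 35 (J(D) = 7*5 = 35)
z(C, m) = 4 - C² (z(C, m) = 9 - (C*C + 5) = 9 - (C² + 5) = 9 - (5 + C²) = 9 + (-5 - C²) = 4 - C²)
U(I, r) = 63
q = -893 (q = ((4 - 1*(-29)²) + 35) - 91 = ((4 - 1*841) + 35) - 91 = ((4 - 841) + 35) - 91 = (-837 + 35) - 91 = -802 - 91 = -893)
q + U(-36, k(9, 5)) = -893 + 63 = -830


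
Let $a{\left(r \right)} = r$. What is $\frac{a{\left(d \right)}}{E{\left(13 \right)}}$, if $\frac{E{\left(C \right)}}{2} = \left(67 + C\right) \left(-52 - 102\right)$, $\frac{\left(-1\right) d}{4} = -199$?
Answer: $- \frac{199}{6160} \approx -0.032305$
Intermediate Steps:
$d = 796$ ($d = \left(-4\right) \left(-199\right) = 796$)
$E{\left(C \right)} = -20636 - 308 C$ ($E{\left(C \right)} = 2 \left(67 + C\right) \left(-52 - 102\right) = 2 \left(67 + C\right) \left(-154\right) = 2 \left(-10318 - 154 C\right) = -20636 - 308 C$)
$\frac{a{\left(d \right)}}{E{\left(13 \right)}} = \frac{796}{-20636 - 4004} = \frac{796}{-24640} = 796 \left(- \frac{1}{24640}\right) = - \frac{199}{6160}$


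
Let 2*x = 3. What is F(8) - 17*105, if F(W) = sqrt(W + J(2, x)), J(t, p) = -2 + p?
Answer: -1785 + sqrt(30)/2 ≈ -1782.3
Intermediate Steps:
x = 3/2 (x = (1/2)*3 = 3/2 ≈ 1.5000)
F(W) = sqrt(-1/2 + W) (F(W) = sqrt(W + (-2 + 3/2)) = sqrt(W - 1/2) = sqrt(-1/2 + W))
F(8) - 17*105 = sqrt(-2 + 4*8)/2 - 17*105 = sqrt(-2 + 32)/2 - 1785 = sqrt(30)/2 - 1785 = -1785 + sqrt(30)/2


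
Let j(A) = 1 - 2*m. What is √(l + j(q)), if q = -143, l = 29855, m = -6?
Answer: 2*√7467 ≈ 172.82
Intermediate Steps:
j(A) = 13 (j(A) = 1 - 2*(-6) = 1 + 12 = 13)
√(l + j(q)) = √(29855 + 13) = √29868 = 2*√7467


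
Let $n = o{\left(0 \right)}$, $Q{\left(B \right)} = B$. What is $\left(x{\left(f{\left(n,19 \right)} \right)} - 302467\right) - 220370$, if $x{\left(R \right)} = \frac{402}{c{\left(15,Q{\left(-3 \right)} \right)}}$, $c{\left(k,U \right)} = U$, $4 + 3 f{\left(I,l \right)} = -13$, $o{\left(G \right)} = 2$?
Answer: $-522971$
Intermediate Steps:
$n = 2$
$f{\left(I,l \right)} = - \frac{17}{3}$ ($f{\left(I,l \right)} = - \frac{4}{3} + \frac{1}{3} \left(-13\right) = - \frac{4}{3} - \frac{13}{3} = - \frac{17}{3}$)
$x{\left(R \right)} = -134$ ($x{\left(R \right)} = \frac{402}{-3} = 402 \left(- \frac{1}{3}\right) = -134$)
$\left(x{\left(f{\left(n,19 \right)} \right)} - 302467\right) - 220370 = \left(-134 - 302467\right) - 220370 = -302601 - 220370 = -522971$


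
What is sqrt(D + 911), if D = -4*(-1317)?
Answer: sqrt(6179) ≈ 78.607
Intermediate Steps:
D = 5268
sqrt(D + 911) = sqrt(5268 + 911) = sqrt(6179)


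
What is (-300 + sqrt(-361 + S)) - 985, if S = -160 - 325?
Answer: -1285 + 3*I*sqrt(94) ≈ -1285.0 + 29.086*I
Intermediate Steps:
S = -485
(-300 + sqrt(-361 + S)) - 985 = (-300 + sqrt(-361 - 485)) - 985 = (-300 + sqrt(-846)) - 985 = (-300 + 3*I*sqrt(94)) - 985 = -1285 + 3*I*sqrt(94)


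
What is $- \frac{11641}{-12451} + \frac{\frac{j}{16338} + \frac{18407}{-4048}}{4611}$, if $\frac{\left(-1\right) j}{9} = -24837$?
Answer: $\frac{592915502009657}{632830643080944} \approx 0.93693$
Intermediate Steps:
$j = 223533$ ($j = \left(-9\right) \left(-24837\right) = 223533$)
$- \frac{11641}{-12451} + \frac{\frac{j}{16338} + \frac{18407}{-4048}}{4611} = - \frac{11641}{-12451} + \frac{\frac{223533}{16338} + \frac{18407}{-4048}}{4611} = \left(-11641\right) \left(- \frac{1}{12451}\right) + \left(223533 \cdot \frac{1}{16338} + 18407 \left(- \frac{1}{4048}\right)\right) \frac{1}{4611} = \frac{11641}{12451} + \left(\frac{74511}{5446} - \frac{18407}{4048}\right) \frac{1}{4611} = \frac{11641}{12451} + \frac{100688003}{11022704} \cdot \frac{1}{4611} = \frac{11641}{12451} + \frac{100688003}{50825688144} = \frac{592915502009657}{632830643080944}$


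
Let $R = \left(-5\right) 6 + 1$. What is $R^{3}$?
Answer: $-24389$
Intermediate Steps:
$R = -29$ ($R = -30 + 1 = -29$)
$R^{3} = \left(-29\right)^{3} = -24389$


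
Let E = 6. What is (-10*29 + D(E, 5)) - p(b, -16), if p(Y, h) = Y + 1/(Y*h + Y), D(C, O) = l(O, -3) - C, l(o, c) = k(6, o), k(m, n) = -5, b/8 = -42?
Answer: 176399/5040 ≈ 35.000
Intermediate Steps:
b = -336 (b = 8*(-42) = -336)
l(o, c) = -5
D(C, O) = -5 - C
p(Y, h) = Y + 1/(Y + Y*h)
(-10*29 + D(E, 5)) - p(b, -16) = (-10*29 + (-5 - 1*6)) - (1 + (-336)**2 - 16*(-336)**2)/((-336)*(1 - 16)) = (-290 + (-5 - 6)) - (-1)*(1 + 112896 - 16*112896)/(336*(-15)) = (-290 - 11) - (-1)*(-1)*(1 + 112896 - 1806336)/(336*15) = -301 - (-1)*(-1)*(-1693439)/(336*15) = -301 - 1*(-1693439/5040) = -301 + 1693439/5040 = 176399/5040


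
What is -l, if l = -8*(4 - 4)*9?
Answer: 0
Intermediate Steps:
l = 0 (l = -8*0*9 = 0*9 = 0)
-l = -1*0 = 0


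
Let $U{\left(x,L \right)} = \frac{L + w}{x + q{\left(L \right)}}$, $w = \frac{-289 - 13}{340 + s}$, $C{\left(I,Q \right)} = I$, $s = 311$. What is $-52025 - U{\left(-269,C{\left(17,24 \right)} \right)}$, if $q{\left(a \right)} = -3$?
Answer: $- \frac{9212160035}{177072} \approx -52025.0$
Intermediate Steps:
$w = - \frac{302}{651}$ ($w = \frac{-289 - 13}{340 + 311} = - \frac{302}{651} \approx -0.4639$)
$U{\left(x,L \right)} = \frac{- \frac{302}{651} + L}{-3 + x}$ ($U{\left(x,L \right)} = \frac{L - \frac{302}{651}}{x - 3} = \frac{- \frac{302}{651} + L}{-3 + x}$)
$-52025 - U{\left(-269,C{\left(17,24 \right)} \right)} = -52025 - \frac{- \frac{302}{651} + 17}{-3 - 269} = -52025 - \frac{1}{-272} \cdot \frac{10765}{651} = -52025 - \left(- \frac{1}{272}\right) \frac{10765}{651} = -52025 - - \frac{10765}{177072} = -52025 + \frac{10765}{177072} = - \frac{9212160035}{177072}$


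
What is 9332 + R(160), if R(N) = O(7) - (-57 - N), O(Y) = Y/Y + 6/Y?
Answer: 66856/7 ≈ 9550.9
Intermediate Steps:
O(Y) = 1 + 6/Y
R(N) = 412/7 + N (R(N) = (6 + 7)/7 - (-57 - N) = (⅐)*13 + (57 + N) = 13/7 + (57 + N) = 412/7 + N)
9332 + R(160) = 9332 + (412/7 + 160) = 9332 + 1532/7 = 66856/7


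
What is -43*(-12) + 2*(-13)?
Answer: 490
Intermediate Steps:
-43*(-12) + 2*(-13) = 516 - 26 = 490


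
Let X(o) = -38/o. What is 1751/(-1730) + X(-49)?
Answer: -20059/84770 ≈ -0.23663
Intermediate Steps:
1751/(-1730) + X(-49) = 1751/(-1730) - 38/(-49) = 1751*(-1/1730) - 38*(-1/49) = -1751/1730 + 38/49 = -20059/84770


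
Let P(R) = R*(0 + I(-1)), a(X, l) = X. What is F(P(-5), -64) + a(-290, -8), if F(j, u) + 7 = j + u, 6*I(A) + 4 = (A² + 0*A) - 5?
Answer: -1063/3 ≈ -354.33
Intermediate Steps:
I(A) = -3/2 + A²/6 (I(A) = -⅔ + ((A² + 0*A) - 5)/6 = -⅔ + ((A² + 0) - 5)/6 = -⅔ + (A² - 5)/6 = -⅔ + (-5 + A²)/6 = -⅔ + (-⅚ + A²/6) = -3/2 + A²/6)
P(R) = -4*R/3 (P(R) = R*(0 + (-3/2 + (⅙)*(-1)²)) = R*(0 + (-3/2 + (⅙)*1)) = R*(0 + (-3/2 + ⅙)) = R*(0 - 4/3) = R*(-4/3) = -4*R/3)
F(j, u) = -7 + j + u (F(j, u) = -7 + (j + u) = -7 + j + u)
F(P(-5), -64) + a(-290, -8) = (-7 - 4/3*(-5) - 64) - 290 = (-7 + 20/3 - 64) - 290 = -193/3 - 290 = -1063/3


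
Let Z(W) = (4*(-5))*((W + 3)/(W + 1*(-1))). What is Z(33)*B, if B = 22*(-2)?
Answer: 990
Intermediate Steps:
B = -44
Z(W) = -20*(3 + W)/(-1 + W) (Z(W) = -20*(3 + W)/(W - 1) = -20*(3 + W)/(-1 + W))
Z(33)*B = (20*(-3 - 1*33)/(-1 + 33))*(-44) = (20*(-3 - 33)/32)*(-44) = (20*(1/32)*(-36))*(-44) = -45/2*(-44) = 990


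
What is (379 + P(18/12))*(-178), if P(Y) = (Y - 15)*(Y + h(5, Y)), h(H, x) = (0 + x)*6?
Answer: -84461/2 ≈ -42231.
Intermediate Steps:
h(H, x) = 6*x (h(H, x) = x*6 = 6*x)
P(Y) = 7*Y*(-15 + Y) (P(Y) = (Y - 15)*(Y + 6*Y) = (-15 + Y)*(7*Y) = 7*Y*(-15 + Y))
(379 + P(18/12))*(-178) = (379 + 7*(18/12)*(-15 + 18/12))*(-178) = (379 + 7*(18*(1/12))*(-15 + 18*(1/12)))*(-178) = (379 + 7*(3/2)*(-15 + 3/2))*(-178) = (379 + 7*(3/2)*(-27/2))*(-178) = (379 - 567/4)*(-178) = (949/4)*(-178) = -84461/2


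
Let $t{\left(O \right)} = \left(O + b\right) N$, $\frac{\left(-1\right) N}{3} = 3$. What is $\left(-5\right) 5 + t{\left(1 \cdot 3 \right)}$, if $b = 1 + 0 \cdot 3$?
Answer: $-61$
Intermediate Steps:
$N = -9$ ($N = \left(-3\right) 3 = -9$)
$b = 1$ ($b = 1 + 0 = 1$)
$t{\left(O \right)} = -9 - 9 O$ ($t{\left(O \right)} = \left(O + 1\right) \left(-9\right) = \left(1 + O\right) \left(-9\right) = -9 - 9 O$)
$\left(-5\right) 5 + t{\left(1 \cdot 3 \right)} = \left(-5\right) 5 - \left(9 + 9 \cdot 1 \cdot 3\right) = -25 - 36 = -61$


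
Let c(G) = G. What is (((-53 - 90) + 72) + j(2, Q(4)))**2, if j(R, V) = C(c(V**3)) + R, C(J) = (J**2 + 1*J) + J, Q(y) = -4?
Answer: 15202201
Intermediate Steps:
C(J) = J**2 + 2*J (C(J) = (J**2 + J) + J = (J + J**2) + J = J**2 + 2*J)
j(R, V) = R + V**3*(2 + V**3) (j(R, V) = V**3*(2 + V**3) + R = R + V**3*(2 + V**3))
(((-53 - 90) + 72) + j(2, Q(4)))**2 = (((-53 - 90) + 72) + (2 + (-4)**3*(2 + (-4)**3)))**2 = ((-143 + 72) + (2 - 64*(2 - 64)))**2 = (-71 + (2 - 64*(-62)))**2 = (-71 + (2 + 3968))**2 = (-71 + 3970)**2 = 3899**2 = 15202201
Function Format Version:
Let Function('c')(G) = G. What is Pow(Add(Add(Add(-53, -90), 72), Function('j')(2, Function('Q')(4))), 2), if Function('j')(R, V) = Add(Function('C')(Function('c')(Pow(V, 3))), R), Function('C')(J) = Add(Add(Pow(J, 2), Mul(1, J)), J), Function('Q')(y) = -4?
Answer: 15202201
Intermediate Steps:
Function('C')(J) = Add(Pow(J, 2), Mul(2, J)) (Function('C')(J) = Add(Add(Pow(J, 2), J), J) = Add(Add(J, Pow(J, 2)), J) = Add(Pow(J, 2), Mul(2, J)))
Function('j')(R, V) = Add(R, Mul(Pow(V, 3), Add(2, Pow(V, 3)))) (Function('j')(R, V) = Add(Mul(Pow(V, 3), Add(2, Pow(V, 3))), R) = Add(R, Mul(Pow(V, 3), Add(2, Pow(V, 3)))))
Pow(Add(Add(Add(-53, -90), 72), Function('j')(2, Function('Q')(4))), 2) = Pow(Add(Add(Add(-53, -90), 72), Add(2, Mul(Pow(-4, 3), Add(2, Pow(-4, 3))))), 2) = Pow(Add(Add(-143, 72), Add(2, Mul(-64, Add(2, -64)))), 2) = Pow(Add(-71, Add(2, Mul(-64, -62))), 2) = Pow(Add(-71, Add(2, 3968)), 2) = Pow(Add(-71, 3970), 2) = Pow(3899, 2) = 15202201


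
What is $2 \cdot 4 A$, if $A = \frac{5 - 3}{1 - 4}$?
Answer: $- \frac{16}{3} \approx -5.3333$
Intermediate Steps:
$A = - \frac{2}{3}$ ($A = \frac{2}{-3} = 2 \left(- \frac{1}{3}\right) = - \frac{2}{3} \approx -0.66667$)
$2 \cdot 4 A = 2 \cdot 4 \left(- \frac{2}{3}\right) = 8 \left(- \frac{2}{3}\right) = - \frac{16}{3}$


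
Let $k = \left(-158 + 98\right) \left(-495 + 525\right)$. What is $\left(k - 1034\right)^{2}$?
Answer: $8031556$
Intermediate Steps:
$k = -1800$ ($k = \left(-60\right) 30 = -1800$)
$\left(k - 1034\right)^{2} = \left(-1800 - 1034\right)^{2} = \left(-2834\right)^{2} = 8031556$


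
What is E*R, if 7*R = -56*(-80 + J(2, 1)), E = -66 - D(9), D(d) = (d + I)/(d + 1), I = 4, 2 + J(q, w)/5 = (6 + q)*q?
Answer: -5384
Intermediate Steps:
J(q, w) = -10 + 5*q*(6 + q) (J(q, w) = -10 + 5*((6 + q)*q) = -10 + 5*(q*(6 + q)) = -10 + 5*q*(6 + q))
D(d) = (4 + d)/(1 + d) (D(d) = (d + 4)/(d + 1) = (4 + d)/(1 + d))
E = -673/10 (E = -66 - (4 + 9)/(1 + 9) = -66 - 13/10 = -673/10 ≈ -67.300)
R = 80 (R = (-56*(-80 + (-10 + 5*2² + 30*2)))/7 = (-56*(-80 + (-10 + 5*4 + 60)))/7 = (-56*(-80 + (-10 + 20 + 60)))/7 = (-56*(-80 + 70))/7 = (-56*(-10))/7 = (⅐)*560 = 80)
E*R = -673/10*80 = -5384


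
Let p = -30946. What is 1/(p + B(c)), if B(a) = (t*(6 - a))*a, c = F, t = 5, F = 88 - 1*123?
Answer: -1/38121 ≈ -2.6232e-5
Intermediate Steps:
F = -35 (F = 88 - 123 = -35)
c = -35
B(a) = a*(30 - 5*a) (B(a) = (5*(6 - a))*a = (30 - 5*a)*a = a*(30 - 5*a))
1/(p + B(c)) = 1/(-30946 + 5*(-35)*(6 - 1*(-35))) = 1/(-30946 + 5*(-35)*(6 + 35)) = 1/(-30946 + 5*(-35)*41) = 1/(-30946 - 7175) = 1/(-38121) = -1/38121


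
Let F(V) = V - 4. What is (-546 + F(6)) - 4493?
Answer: -5037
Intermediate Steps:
F(V) = -4 + V
(-546 + F(6)) - 4493 = (-546 + (-4 + 6)) - 4493 = (-546 + 2) - 4493 = -544 - 4493 = -5037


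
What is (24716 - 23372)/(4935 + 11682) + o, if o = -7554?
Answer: -41841158/5539 ≈ -7553.9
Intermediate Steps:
(24716 - 23372)/(4935 + 11682) + o = (24716 - 23372)/(4935 + 11682) - 7554 = 1344/16617 - 7554 = 1344*(1/16617) - 7554 = 448/5539 - 7554 = -41841158/5539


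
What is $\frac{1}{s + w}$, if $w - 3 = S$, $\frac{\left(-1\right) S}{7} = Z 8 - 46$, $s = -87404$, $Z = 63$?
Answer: $- \frac{1}{90607} \approx -1.1037 \cdot 10^{-5}$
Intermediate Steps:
$S = -3206$ ($S = - 7 \left(63 \cdot 8 - 46\right) = - 7 \left(504 - 46\right) = \left(-7\right) 458 = -3206$)
$w = -3203$ ($w = 3 - 3206 = -3203$)
$\frac{1}{s + w} = \frac{1}{-87404 - 3203} = \frac{1}{-90607} = - \frac{1}{90607}$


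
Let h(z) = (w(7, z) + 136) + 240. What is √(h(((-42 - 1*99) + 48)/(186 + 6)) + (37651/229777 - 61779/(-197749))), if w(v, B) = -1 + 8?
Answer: 49*√329752454027734712193/45438171973 ≈ 19.583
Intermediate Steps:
w(v, B) = 7
h(z) = 383 (h(z) = (7 + 136) + 240 = 143 + 240 = 383)
√(h(((-42 - 1*99) + 48)/(186 + 6)) + (37651/229777 - 61779/(-197749))) = √(383 + (37651/229777 - 61779/(-197749))) = √(383 + (37651*(1/229777) - 61779*(-1/197749))) = √(383 + (37651/229777 + 61779/197749)) = √(383 + 21640840882/45438171973) = √(17424460706541/45438171973) = 49*√329752454027734712193/45438171973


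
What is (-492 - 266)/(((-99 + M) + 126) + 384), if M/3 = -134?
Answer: -758/9 ≈ -84.222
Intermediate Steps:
M = -402 (M = 3*(-134) = -402)
(-492 - 266)/(((-99 + M) + 126) + 384) = (-492 - 266)/(((-99 - 402) + 126) + 384) = -758/((-501 + 126) + 384) = -758/(-375 + 384) = -758/9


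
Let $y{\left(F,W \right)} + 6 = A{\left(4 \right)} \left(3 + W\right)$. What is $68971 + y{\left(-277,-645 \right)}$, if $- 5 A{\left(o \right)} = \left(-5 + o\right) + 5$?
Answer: $\frac{347393}{5} \approx 69479.0$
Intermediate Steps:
$A{\left(o \right)} = - \frac{o}{5}$ ($A{\left(o \right)} = - \frac{\left(-5 + o\right) + 5}{5} = - \frac{o}{5}$)
$y{\left(F,W \right)} = - \frac{42}{5} - \frac{4 W}{5}$ ($y{\left(F,W \right)} = -6 + \left(- \frac{1}{5}\right) 4 \left(3 + W\right) = -6 - \frac{4 \left(3 + W\right)}{5} = -6 - \left(\frac{12}{5} + \frac{4 W}{5}\right) = - \frac{42}{5} - \frac{4 W}{5}$)
$68971 + y{\left(-277,-645 \right)} = 68971 - - \frac{2538}{5} = 68971 + \left(- \frac{42}{5} + 516\right) = 68971 + \frac{2538}{5} = \frac{347393}{5}$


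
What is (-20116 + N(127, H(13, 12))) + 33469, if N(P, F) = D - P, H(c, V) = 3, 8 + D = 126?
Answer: 13344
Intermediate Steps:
D = 118 (D = -8 + 126 = 118)
N(P, F) = 118 - P
(-20116 + N(127, H(13, 12))) + 33469 = (-20116 + (118 - 1*127)) + 33469 = (-20116 + (118 - 127)) + 33469 = (-20116 - 9) + 33469 = -20125 + 33469 = 13344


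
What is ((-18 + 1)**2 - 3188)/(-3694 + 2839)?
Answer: 2899/855 ≈ 3.3906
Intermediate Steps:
((-18 + 1)**2 - 3188)/(-3694 + 2839) = ((-17)**2 - 3188)/(-855) = (289 - 3188)*(-1/855) = -2899*(-1/855) = 2899/855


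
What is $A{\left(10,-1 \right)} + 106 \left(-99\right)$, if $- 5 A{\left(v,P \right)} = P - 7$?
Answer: $- \frac{52462}{5} \approx -10492.0$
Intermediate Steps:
$A{\left(v,P \right)} = \frac{7}{5} - \frac{P}{5}$ ($A{\left(v,P \right)} = - \frac{P - 7}{5} = - \frac{-7 + P}{5} = \frac{7}{5} - \frac{P}{5}$)
$A{\left(10,-1 \right)} + 106 \left(-99\right) = \left(\frac{7}{5} - - \frac{1}{5}\right) + 106 \left(-99\right) = \left(\frac{7}{5} + \frac{1}{5}\right) - 10494 = \frac{8}{5} - 10494 = - \frac{52462}{5}$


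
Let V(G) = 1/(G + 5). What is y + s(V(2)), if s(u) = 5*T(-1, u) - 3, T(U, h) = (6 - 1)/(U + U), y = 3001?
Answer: 5971/2 ≈ 2985.5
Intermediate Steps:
T(U, h) = 5/(2*U) (T(U, h) = 5/((2*U)) = 5*(1/(2*U)) = 5/(2*U))
V(G) = 1/(5 + G)
s(u) = -31/2 (s(u) = 5*((5/2)/(-1)) - 3 = 5*((5/2)*(-1)) - 3 = 5*(-5/2) - 3 = -25/2 - 3 = -31/2)
y + s(V(2)) = 3001 - 31/2 = 5971/2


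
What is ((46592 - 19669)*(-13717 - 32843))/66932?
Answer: -313383720/16733 ≈ -18728.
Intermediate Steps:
((46592 - 19669)*(-13717 - 32843))/66932 = (26923*(-46560))*(1/66932) = -1253534880*1/66932 = -313383720/16733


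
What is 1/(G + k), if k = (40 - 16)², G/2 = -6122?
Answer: -1/11668 ≈ -8.5704e-5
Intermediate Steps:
G = -12244 (G = 2*(-6122) = -12244)
k = 576 (k = 24² = 576)
1/(G + k) = 1/(-12244 + 576) = 1/(-11668) = -1/11668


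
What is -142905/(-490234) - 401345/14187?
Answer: -194725571495/6954949758 ≈ -27.998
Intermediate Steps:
-142905/(-490234) - 401345/14187 = -142905*(-1/490234) - 401345*1/14187 = 142905/490234 - 401345/14187 = -194725571495/6954949758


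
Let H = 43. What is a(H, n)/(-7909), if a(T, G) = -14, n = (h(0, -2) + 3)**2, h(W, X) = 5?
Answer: 14/7909 ≈ 0.0017701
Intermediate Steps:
n = 64 (n = (5 + 3)**2 = 8**2 = 64)
a(H, n)/(-7909) = -14/(-7909) = -14*(-1/7909) = 14/7909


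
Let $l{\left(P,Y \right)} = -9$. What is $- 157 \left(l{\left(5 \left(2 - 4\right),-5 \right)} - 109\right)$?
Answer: $18526$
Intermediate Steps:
$- 157 \left(l{\left(5 \left(2 - 4\right),-5 \right)} - 109\right) = - 157 \left(-9 - 109\right) = \left(-157\right) \left(-118\right) = 18526$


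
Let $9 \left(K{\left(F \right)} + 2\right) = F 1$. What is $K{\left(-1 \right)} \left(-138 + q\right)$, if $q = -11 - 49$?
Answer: $418$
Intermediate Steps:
$q = -60$
$K{\left(F \right)} = -2 + \frac{F}{9}$ ($K{\left(F \right)} = -2 + \frac{F 1}{9} = -2 + \frac{F}{9}$)
$K{\left(-1 \right)} \left(-138 + q\right) = \left(-2 + \frac{1}{9} \left(-1\right)\right) \left(-138 - 60\right) = \left(-2 - \frac{1}{9}\right) \left(-198\right) = \left(- \frac{19}{9}\right) \left(-198\right) = 418$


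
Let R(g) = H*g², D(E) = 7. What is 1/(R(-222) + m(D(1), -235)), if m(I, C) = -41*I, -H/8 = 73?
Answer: -1/28782143 ≈ -3.4744e-8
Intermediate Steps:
H = -584 (H = -8*73 = -584)
R(g) = -584*g²
1/(R(-222) + m(D(1), -235)) = 1/(-584*(-222)² - 41*7) = 1/(-584*49284 - 287) = 1/(-28781856 - 287) = 1/(-28782143) = -1/28782143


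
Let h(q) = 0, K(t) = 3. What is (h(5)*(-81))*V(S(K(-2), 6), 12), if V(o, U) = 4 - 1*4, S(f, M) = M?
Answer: 0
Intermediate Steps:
V(o, U) = 0 (V(o, U) = 4 - 4 = 0)
(h(5)*(-81))*V(S(K(-2), 6), 12) = (0*(-81))*0 = 0*0 = 0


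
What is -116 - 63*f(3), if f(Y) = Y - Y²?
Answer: 262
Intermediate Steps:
-116 - 63*f(3) = -116 - 189*(1 - 1*3) = -116 - 189*(1 - 3) = -116 - 189*(-2) = -116 - 63*(-6) = -116 + 378 = 262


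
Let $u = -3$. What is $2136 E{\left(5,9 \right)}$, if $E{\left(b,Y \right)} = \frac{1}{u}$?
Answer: $-712$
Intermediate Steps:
$E{\left(b,Y \right)} = - \frac{1}{3}$ ($E{\left(b,Y \right)} = \frac{1}{-3} = - \frac{1}{3}$)
$2136 E{\left(5,9 \right)} = 2136 \left(- \frac{1}{3}\right) = -712$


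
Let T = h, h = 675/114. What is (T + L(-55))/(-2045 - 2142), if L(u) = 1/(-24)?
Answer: -2681/1909272 ≈ -0.0014042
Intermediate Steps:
h = 225/38 (h = 675*(1/114) = 225/38 ≈ 5.9211)
L(u) = -1/24
T = 225/38 ≈ 5.9211
(T + L(-55))/(-2045 - 2142) = (225/38 - 1/24)/(-2045 - 2142) = (2681/456)/(-4187) = (2681/456)*(-1/4187) = -2681/1909272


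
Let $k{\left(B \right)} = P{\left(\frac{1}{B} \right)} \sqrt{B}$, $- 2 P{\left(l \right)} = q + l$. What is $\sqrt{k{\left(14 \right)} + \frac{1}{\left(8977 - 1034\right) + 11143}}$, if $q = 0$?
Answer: $\frac{\sqrt{935214 - 637481943 \sqrt{14}}}{133602} \approx 0.36548 i$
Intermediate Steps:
$P{\left(l \right)} = - \frac{l}{2}$ ($P{\left(l \right)} = - \frac{0 + l}{2} = - \frac{l}{2}$)
$k{\left(B \right)} = - \frac{1}{2 \sqrt{B}}$ ($k{\left(B \right)} = - \frac{1}{2 B} \sqrt{B} = - \frac{1}{2 \sqrt{B}}$)
$\sqrt{k{\left(14 \right)} + \frac{1}{\left(8977 - 1034\right) + 11143}} = \sqrt{- \frac{1}{2 \sqrt{14}} + \frac{1}{\left(8977 - 1034\right) + 11143}} = \sqrt{- \frac{\frac{1}{14} \sqrt{14}}{2} + \frac{1}{7943 + 11143}} = \sqrt{- \frac{\sqrt{14}}{28} + \frac{1}{19086}} = \sqrt{\frac{1}{19086} - \frac{\sqrt{14}}{28}}$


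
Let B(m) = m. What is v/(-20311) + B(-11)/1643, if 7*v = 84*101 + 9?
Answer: -816734/12294569 ≈ -0.066430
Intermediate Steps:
v = 8493/7 (v = (84*101 + 9)/7 = (8484 + 9)/7 = (⅐)*8493 = 8493/7 ≈ 1213.3)
v/(-20311) + B(-11)/1643 = (8493/7)/(-20311) - 11/1643 = (8493/7)*(-1/20311) - 11*1/1643 = -447/7483 - 11/1643 = -816734/12294569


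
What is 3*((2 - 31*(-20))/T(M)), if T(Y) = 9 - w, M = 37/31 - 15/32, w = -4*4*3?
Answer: 622/19 ≈ 32.737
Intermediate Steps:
w = -48 (w = -16*3 = -48)
M = 719/992 (M = 37*(1/31) - 15*1/32 = 37/31 - 15/32 = 719/992 ≈ 0.72480)
T(Y) = 57 (T(Y) = 9 - 1*(-48) = 9 + 48 = 57)
3*((2 - 31*(-20))/T(M)) = 3*((2 - 31*(-20))/57) = 3*((2 + 620)*(1/57)) = 3*(622*(1/57)) = 3*(622/57) = 622/19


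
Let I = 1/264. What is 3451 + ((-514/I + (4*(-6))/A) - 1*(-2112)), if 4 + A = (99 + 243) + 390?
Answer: -11842106/91 ≈ -1.3013e+5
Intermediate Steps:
A = 728 (A = -4 + ((99 + 243) + 390) = -4 + (342 + 390) = -4 + 732 = 728)
I = 1/264 ≈ 0.0037879
3451 + ((-514/I + (4*(-6))/A) - 1*(-2112)) = 3451 + ((-514/1/264 + (4*(-6))/728) - 1*(-2112)) = 3451 + ((-514*264 - 24*1/728) + 2112) = 3451 + ((-135696 - 3/91) + 2112) = 3451 + (-12348339/91 + 2112) = 3451 - 12156147/91 = -11842106/91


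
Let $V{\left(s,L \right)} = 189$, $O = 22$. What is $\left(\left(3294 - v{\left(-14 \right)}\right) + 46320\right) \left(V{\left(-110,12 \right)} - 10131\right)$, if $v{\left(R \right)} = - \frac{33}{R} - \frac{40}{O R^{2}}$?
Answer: $- \frac{265855845531}{539} \approx -4.9324 \cdot 10^{8}$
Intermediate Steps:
$v{\left(R \right)} = - \frac{33}{R} - \frac{20}{11 R^{2}}$ ($v{\left(R \right)} = - \frac{33}{R} - \frac{40}{22 R^{2}} = - \frac{33}{R} - 40 \frac{1}{22 R^{2}} = - \frac{33}{R} - \frac{20}{11 R^{2}}$)
$\left(\left(3294 - v{\left(-14 \right)}\right) + 46320\right) \left(V{\left(-110,12 \right)} - 10131\right) = \left(\left(3294 - \frac{-20 - -5082}{11 \cdot 196}\right) + 46320\right) \left(189 - 10131\right) = \left(\left(3294 - \frac{1}{11} \cdot \frac{1}{196} \left(-20 + 5082\right)\right) + 46320\right) \left(-9942\right) = \left(\left(3294 - \frac{1}{11} \cdot \frac{1}{196} \cdot 5062\right) + 46320\right) \left(-9942\right) = \left(\left(3294 - \frac{2531}{1078}\right) + 46320\right) \left(-9942\right) = \left(\frac{3548401}{1078} + 46320\right) \left(-9942\right) = \frac{53481361}{1078} \left(-9942\right) = - \frac{265855845531}{539}$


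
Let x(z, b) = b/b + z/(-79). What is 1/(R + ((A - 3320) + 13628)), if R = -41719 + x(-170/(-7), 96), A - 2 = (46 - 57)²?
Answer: -553/17301881 ≈ -3.1962e-5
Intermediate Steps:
A = 123 (A = 2 + (46 - 57)² = 2 + (-11)² = 2 + 121 = 123)
x(z, b) = 1 - z/79 (x(z, b) = 1 + z*(-1/79) = 1 - z/79)
R = -23070224/553 (R = -41719 + (1 - (-170)/(79*(-7))) = -41719 + (1 - (-170)*(-1)/(79*7)) = -41719 + (1 - 1/79*170/7) = -41719 + (1 - 170/553) = -41719 + 383/553 = -23070224/553 ≈ -41718.)
1/(R + ((A - 3320) + 13628)) = 1/(-23070224/553 + ((123 - 3320) + 13628)) = 1/(-23070224/553 + (-3197 + 13628)) = 1/(-23070224/553 + 10431) = 1/(-17301881/553) = -553/17301881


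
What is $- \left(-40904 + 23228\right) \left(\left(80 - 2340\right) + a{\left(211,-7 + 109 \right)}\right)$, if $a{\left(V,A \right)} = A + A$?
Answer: $-36341856$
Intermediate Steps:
$a{\left(V,A \right)} = 2 A$
$- \left(-40904 + 23228\right) \left(\left(80 - 2340\right) + a{\left(211,-7 + 109 \right)}\right) = - \left(-40904 + 23228\right) \left(\left(80 - 2340\right) + 2 \left(-7 + 109\right)\right) = - \left(-17676\right) \left(\left(80 - 2340\right) + 2 \cdot 102\right) = - \left(-17676\right) \left(-2260 + 204\right) = - \left(-17676\right) \left(-2056\right) = \left(-1\right) 36341856 = -36341856$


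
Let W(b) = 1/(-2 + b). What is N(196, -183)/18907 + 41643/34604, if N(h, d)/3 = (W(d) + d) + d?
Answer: 19804208979/17291099740 ≈ 1.1453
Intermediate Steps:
N(h, d) = 3/(-2 + d) + 6*d (N(h, d) = 3*((1/(-2 + d) + d) + d) = 3*((d + 1/(-2 + d)) + d) = 3*(1/(-2 + d) + 2*d) = 3/(-2 + d) + 6*d)
N(196, -183)/18907 + 41643/34604 = (3*(1 + 2*(-183)*(-2 - 183))/(-2 - 183))/18907 + 41643/34604 = (3*(1 + 2*(-183)*(-185))/(-185))*(1/18907) + 41643*(1/34604) = (3*(-1/185)*(1 + 67710))*(1/18907) + 41643/34604 = (3*(-1/185)*67711)*(1/18907) + 41643/34604 = -203133/185*1/18907 + 41643/34604 = -29019/499685 + 41643/34604 = 19804208979/17291099740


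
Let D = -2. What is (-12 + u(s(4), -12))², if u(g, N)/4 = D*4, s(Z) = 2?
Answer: 1936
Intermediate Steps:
u(g, N) = -32 (u(g, N) = 4*(-2*4) = 4*(-8) = -32)
(-12 + u(s(4), -12))² = (-12 - 32)² = (-44)² = 1936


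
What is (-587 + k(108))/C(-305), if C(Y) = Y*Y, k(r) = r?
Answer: -479/93025 ≈ -0.0051492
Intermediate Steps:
C(Y) = Y²
(-587 + k(108))/C(-305) = (-587 + 108)/((-305)²) = -479/93025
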